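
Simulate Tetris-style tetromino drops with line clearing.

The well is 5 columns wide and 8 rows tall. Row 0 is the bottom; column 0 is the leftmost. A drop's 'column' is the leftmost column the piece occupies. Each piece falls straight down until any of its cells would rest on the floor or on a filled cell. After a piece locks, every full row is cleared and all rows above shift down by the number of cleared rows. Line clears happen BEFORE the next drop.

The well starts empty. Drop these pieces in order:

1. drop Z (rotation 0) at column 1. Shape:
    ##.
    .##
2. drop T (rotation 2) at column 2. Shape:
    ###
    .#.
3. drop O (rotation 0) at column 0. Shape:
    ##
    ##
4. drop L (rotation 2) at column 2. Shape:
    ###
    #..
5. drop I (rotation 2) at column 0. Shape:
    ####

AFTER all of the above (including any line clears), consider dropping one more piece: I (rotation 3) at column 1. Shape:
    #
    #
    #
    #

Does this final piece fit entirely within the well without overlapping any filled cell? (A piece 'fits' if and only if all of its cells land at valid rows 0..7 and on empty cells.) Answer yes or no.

Drop 1: Z rot0 at col 1 lands with bottom-row=0; cleared 0 line(s) (total 0); column heights now [0 2 2 1 0], max=2
Drop 2: T rot2 at col 2 lands with bottom-row=1; cleared 0 line(s) (total 0); column heights now [0 2 3 3 3], max=3
Drop 3: O rot0 at col 0 lands with bottom-row=2; cleared 1 line(s) (total 1); column heights now [3 3 2 2 0], max=3
Drop 4: L rot2 at col 2 lands with bottom-row=2; cleared 0 line(s) (total 1); column heights now [3 3 4 4 4], max=4
Drop 5: I rot2 at col 0 lands with bottom-row=4; cleared 0 line(s) (total 1); column heights now [5 5 5 5 4], max=5
Test piece I rot3 at col 1 (width 1): heights before test = [5 5 5 5 4]; fits = False

Answer: no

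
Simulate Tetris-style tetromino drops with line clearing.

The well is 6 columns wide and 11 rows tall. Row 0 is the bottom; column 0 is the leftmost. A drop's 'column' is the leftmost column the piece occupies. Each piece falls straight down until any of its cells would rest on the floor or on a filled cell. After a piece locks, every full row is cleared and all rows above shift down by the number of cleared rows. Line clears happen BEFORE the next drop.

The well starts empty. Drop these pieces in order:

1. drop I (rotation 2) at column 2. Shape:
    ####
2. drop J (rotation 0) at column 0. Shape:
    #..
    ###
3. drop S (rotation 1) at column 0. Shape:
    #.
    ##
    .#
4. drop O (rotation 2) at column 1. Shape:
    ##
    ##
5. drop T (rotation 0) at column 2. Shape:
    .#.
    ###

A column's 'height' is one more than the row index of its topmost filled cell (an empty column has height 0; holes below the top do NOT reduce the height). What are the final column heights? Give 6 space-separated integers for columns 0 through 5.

Answer: 5 6 7 8 7 1

Derivation:
Drop 1: I rot2 at col 2 lands with bottom-row=0; cleared 0 line(s) (total 0); column heights now [0 0 1 1 1 1], max=1
Drop 2: J rot0 at col 0 lands with bottom-row=1; cleared 0 line(s) (total 0); column heights now [3 2 2 1 1 1], max=3
Drop 3: S rot1 at col 0 lands with bottom-row=2; cleared 0 line(s) (total 0); column heights now [5 4 2 1 1 1], max=5
Drop 4: O rot2 at col 1 lands with bottom-row=4; cleared 0 line(s) (total 0); column heights now [5 6 6 1 1 1], max=6
Drop 5: T rot0 at col 2 lands with bottom-row=6; cleared 0 line(s) (total 0); column heights now [5 6 7 8 7 1], max=8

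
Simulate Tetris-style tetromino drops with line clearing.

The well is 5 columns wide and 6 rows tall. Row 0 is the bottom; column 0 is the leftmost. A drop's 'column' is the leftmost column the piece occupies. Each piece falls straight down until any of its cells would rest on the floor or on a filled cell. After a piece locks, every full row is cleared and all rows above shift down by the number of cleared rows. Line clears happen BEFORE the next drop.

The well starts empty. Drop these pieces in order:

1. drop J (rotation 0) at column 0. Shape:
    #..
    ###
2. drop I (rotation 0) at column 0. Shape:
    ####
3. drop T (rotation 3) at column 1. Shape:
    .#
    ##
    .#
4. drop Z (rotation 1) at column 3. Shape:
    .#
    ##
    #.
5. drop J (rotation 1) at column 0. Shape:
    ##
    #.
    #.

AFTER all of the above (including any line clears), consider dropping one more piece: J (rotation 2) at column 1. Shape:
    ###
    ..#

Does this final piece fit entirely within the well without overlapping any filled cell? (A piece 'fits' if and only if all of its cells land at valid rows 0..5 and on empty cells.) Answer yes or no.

Drop 1: J rot0 at col 0 lands with bottom-row=0; cleared 0 line(s) (total 0); column heights now [2 1 1 0 0], max=2
Drop 2: I rot0 at col 0 lands with bottom-row=2; cleared 0 line(s) (total 0); column heights now [3 3 3 3 0], max=3
Drop 3: T rot3 at col 1 lands with bottom-row=3; cleared 0 line(s) (total 0); column heights now [3 5 6 3 0], max=6
Drop 4: Z rot1 at col 3 lands with bottom-row=3; cleared 0 line(s) (total 0); column heights now [3 5 6 5 6], max=6
Drop 5: J rot1 at col 0 lands with bottom-row=3; cleared 1 line(s) (total 1); column heights now [5 5 5 4 5], max=5
Test piece J rot2 at col 1 (width 3): heights before test = [5 5 5 4 5]; fits = True

Answer: yes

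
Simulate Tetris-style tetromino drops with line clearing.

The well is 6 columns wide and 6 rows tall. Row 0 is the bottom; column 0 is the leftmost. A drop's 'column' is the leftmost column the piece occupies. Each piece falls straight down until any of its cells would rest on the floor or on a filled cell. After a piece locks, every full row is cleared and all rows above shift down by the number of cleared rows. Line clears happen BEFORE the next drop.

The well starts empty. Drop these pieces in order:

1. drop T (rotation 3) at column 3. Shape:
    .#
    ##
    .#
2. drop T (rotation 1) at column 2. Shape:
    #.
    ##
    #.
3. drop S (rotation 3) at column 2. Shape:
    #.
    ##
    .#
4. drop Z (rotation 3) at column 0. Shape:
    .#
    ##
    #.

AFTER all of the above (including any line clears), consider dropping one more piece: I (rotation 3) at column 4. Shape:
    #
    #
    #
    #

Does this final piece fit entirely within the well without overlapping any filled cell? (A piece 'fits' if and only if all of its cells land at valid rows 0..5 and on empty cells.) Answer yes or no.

Answer: no

Derivation:
Drop 1: T rot3 at col 3 lands with bottom-row=0; cleared 0 line(s) (total 0); column heights now [0 0 0 2 3 0], max=3
Drop 2: T rot1 at col 2 lands with bottom-row=1; cleared 0 line(s) (total 0); column heights now [0 0 4 3 3 0], max=4
Drop 3: S rot3 at col 2 lands with bottom-row=3; cleared 0 line(s) (total 0); column heights now [0 0 6 5 3 0], max=6
Drop 4: Z rot3 at col 0 lands with bottom-row=0; cleared 0 line(s) (total 0); column heights now [2 3 6 5 3 0], max=6
Test piece I rot3 at col 4 (width 1): heights before test = [2 3 6 5 3 0]; fits = False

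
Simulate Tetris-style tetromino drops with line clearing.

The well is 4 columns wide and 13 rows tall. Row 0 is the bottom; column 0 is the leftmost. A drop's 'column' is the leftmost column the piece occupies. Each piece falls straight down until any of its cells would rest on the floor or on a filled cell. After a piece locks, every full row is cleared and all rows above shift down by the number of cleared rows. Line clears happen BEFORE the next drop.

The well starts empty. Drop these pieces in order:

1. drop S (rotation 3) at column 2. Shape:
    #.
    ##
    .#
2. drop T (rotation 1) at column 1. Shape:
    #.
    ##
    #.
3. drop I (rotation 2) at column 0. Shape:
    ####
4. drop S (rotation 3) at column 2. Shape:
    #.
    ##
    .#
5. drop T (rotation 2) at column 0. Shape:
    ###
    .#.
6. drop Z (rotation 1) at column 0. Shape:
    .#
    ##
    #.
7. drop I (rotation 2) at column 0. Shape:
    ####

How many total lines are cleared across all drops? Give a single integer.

Answer: 2

Derivation:
Drop 1: S rot3 at col 2 lands with bottom-row=0; cleared 0 line(s) (total 0); column heights now [0 0 3 2], max=3
Drop 2: T rot1 at col 1 lands with bottom-row=2; cleared 0 line(s) (total 0); column heights now [0 5 4 2], max=5
Drop 3: I rot2 at col 0 lands with bottom-row=5; cleared 1 line(s) (total 1); column heights now [0 5 4 2], max=5
Drop 4: S rot3 at col 2 lands with bottom-row=3; cleared 0 line(s) (total 1); column heights now [0 5 6 5], max=6
Drop 5: T rot2 at col 0 lands with bottom-row=5; cleared 0 line(s) (total 1); column heights now [7 7 7 5], max=7
Drop 6: Z rot1 at col 0 lands with bottom-row=7; cleared 0 line(s) (total 1); column heights now [9 10 7 5], max=10
Drop 7: I rot2 at col 0 lands with bottom-row=10; cleared 1 line(s) (total 2); column heights now [9 10 7 5], max=10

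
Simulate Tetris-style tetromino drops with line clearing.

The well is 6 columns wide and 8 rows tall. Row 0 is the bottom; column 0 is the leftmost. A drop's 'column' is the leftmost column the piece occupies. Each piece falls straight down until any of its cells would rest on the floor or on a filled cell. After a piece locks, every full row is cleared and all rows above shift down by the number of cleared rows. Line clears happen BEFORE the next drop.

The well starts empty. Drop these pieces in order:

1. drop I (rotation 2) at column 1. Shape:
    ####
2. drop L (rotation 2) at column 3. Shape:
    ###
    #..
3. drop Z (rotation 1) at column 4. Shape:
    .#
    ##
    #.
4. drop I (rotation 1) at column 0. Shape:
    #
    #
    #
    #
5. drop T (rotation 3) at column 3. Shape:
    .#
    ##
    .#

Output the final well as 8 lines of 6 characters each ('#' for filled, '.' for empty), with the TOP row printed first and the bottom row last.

Drop 1: I rot2 at col 1 lands with bottom-row=0; cleared 0 line(s) (total 0); column heights now [0 1 1 1 1 0], max=1
Drop 2: L rot2 at col 3 lands with bottom-row=1; cleared 0 line(s) (total 0); column heights now [0 1 1 3 3 3], max=3
Drop 3: Z rot1 at col 4 lands with bottom-row=3; cleared 0 line(s) (total 0); column heights now [0 1 1 3 5 6], max=6
Drop 4: I rot1 at col 0 lands with bottom-row=0; cleared 0 line(s) (total 0); column heights now [4 1 1 3 5 6], max=6
Drop 5: T rot3 at col 3 lands with bottom-row=5; cleared 0 line(s) (total 0); column heights now [4 1 1 7 8 6], max=8

Answer: ....#.
...##.
....##
....##
#...#.
#..###
#..#..
#####.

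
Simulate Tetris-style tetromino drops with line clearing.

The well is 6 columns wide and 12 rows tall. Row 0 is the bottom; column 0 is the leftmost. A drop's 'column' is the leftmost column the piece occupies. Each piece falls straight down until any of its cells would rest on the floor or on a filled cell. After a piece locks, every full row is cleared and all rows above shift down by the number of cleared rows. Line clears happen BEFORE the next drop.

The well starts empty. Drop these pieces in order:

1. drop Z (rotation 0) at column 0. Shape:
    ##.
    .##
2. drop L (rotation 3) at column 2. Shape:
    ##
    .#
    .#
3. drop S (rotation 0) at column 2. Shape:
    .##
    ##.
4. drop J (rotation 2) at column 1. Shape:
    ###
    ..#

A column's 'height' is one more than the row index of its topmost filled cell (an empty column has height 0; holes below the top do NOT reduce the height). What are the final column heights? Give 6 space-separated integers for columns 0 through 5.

Answer: 2 7 7 7 5 0

Derivation:
Drop 1: Z rot0 at col 0 lands with bottom-row=0; cleared 0 line(s) (total 0); column heights now [2 2 1 0 0 0], max=2
Drop 2: L rot3 at col 2 lands with bottom-row=0; cleared 0 line(s) (total 0); column heights now [2 2 3 3 0 0], max=3
Drop 3: S rot0 at col 2 lands with bottom-row=3; cleared 0 line(s) (total 0); column heights now [2 2 4 5 5 0], max=5
Drop 4: J rot2 at col 1 lands with bottom-row=5; cleared 0 line(s) (total 0); column heights now [2 7 7 7 5 0], max=7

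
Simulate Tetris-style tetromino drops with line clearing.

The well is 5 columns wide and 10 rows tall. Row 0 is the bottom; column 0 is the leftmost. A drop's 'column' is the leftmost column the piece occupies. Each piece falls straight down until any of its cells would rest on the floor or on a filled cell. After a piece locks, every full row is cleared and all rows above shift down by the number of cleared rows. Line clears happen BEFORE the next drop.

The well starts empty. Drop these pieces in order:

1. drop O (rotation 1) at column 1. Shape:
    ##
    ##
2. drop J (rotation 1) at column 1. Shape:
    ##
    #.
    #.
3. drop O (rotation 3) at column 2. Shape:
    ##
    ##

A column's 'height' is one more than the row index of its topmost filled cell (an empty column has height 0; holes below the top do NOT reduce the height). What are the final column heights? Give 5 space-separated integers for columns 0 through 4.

Drop 1: O rot1 at col 1 lands with bottom-row=0; cleared 0 line(s) (total 0); column heights now [0 2 2 0 0], max=2
Drop 2: J rot1 at col 1 lands with bottom-row=2; cleared 0 line(s) (total 0); column heights now [0 5 5 0 0], max=5
Drop 3: O rot3 at col 2 lands with bottom-row=5; cleared 0 line(s) (total 0); column heights now [0 5 7 7 0], max=7

Answer: 0 5 7 7 0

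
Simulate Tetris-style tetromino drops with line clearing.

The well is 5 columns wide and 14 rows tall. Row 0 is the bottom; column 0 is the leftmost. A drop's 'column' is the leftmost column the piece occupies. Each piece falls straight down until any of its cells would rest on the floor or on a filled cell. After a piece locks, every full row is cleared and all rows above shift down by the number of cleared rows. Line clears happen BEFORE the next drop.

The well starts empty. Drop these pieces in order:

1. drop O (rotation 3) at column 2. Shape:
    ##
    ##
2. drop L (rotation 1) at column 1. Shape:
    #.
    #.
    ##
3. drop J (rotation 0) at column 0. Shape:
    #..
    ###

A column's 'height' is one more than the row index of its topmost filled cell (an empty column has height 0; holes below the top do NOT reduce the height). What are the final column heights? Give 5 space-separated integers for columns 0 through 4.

Drop 1: O rot3 at col 2 lands with bottom-row=0; cleared 0 line(s) (total 0); column heights now [0 0 2 2 0], max=2
Drop 2: L rot1 at col 1 lands with bottom-row=2; cleared 0 line(s) (total 0); column heights now [0 5 3 2 0], max=5
Drop 3: J rot0 at col 0 lands with bottom-row=5; cleared 0 line(s) (total 0); column heights now [7 6 6 2 0], max=7

Answer: 7 6 6 2 0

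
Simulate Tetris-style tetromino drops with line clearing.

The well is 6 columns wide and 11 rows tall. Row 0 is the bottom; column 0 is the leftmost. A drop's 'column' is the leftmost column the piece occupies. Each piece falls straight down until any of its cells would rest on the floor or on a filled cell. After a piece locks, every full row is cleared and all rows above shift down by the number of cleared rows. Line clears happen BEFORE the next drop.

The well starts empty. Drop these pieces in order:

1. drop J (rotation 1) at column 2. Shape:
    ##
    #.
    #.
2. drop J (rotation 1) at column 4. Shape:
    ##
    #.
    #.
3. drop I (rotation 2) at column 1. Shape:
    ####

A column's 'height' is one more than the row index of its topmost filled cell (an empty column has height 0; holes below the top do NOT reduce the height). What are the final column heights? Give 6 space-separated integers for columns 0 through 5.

Drop 1: J rot1 at col 2 lands with bottom-row=0; cleared 0 line(s) (total 0); column heights now [0 0 3 3 0 0], max=3
Drop 2: J rot1 at col 4 lands with bottom-row=0; cleared 0 line(s) (total 0); column heights now [0 0 3 3 3 3], max=3
Drop 3: I rot2 at col 1 lands with bottom-row=3; cleared 0 line(s) (total 0); column heights now [0 4 4 4 4 3], max=4

Answer: 0 4 4 4 4 3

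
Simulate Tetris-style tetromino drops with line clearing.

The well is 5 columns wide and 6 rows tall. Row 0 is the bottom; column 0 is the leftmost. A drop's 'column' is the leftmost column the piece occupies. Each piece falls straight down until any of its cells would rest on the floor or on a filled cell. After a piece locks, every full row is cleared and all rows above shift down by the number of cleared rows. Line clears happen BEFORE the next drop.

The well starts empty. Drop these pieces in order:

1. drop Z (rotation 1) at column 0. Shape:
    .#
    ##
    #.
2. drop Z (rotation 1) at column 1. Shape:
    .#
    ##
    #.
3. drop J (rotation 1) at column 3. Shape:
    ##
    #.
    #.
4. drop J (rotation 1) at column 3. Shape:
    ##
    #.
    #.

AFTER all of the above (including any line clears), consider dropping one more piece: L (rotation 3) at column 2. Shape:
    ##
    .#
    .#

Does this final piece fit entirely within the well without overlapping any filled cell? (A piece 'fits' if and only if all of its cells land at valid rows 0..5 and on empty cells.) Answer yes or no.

Answer: no

Derivation:
Drop 1: Z rot1 at col 0 lands with bottom-row=0; cleared 0 line(s) (total 0); column heights now [2 3 0 0 0], max=3
Drop 2: Z rot1 at col 1 lands with bottom-row=3; cleared 0 line(s) (total 0); column heights now [2 5 6 0 0], max=6
Drop 3: J rot1 at col 3 lands with bottom-row=0; cleared 0 line(s) (total 0); column heights now [2 5 6 3 3], max=6
Drop 4: J rot1 at col 3 lands with bottom-row=3; cleared 0 line(s) (total 0); column heights now [2 5 6 6 6], max=6
Test piece L rot3 at col 2 (width 2): heights before test = [2 5 6 6 6]; fits = False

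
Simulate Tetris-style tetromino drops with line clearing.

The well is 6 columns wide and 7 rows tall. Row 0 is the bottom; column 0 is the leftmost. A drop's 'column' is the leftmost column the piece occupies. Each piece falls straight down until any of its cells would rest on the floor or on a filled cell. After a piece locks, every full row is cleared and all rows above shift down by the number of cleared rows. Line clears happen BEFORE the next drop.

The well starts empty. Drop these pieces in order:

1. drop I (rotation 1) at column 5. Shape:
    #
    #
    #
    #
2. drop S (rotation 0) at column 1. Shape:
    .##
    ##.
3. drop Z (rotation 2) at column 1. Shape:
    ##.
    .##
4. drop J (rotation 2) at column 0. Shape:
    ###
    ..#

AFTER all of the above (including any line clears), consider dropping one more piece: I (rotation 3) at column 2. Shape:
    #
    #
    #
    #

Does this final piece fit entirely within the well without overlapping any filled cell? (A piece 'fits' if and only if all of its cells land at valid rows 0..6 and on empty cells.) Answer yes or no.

Answer: no

Derivation:
Drop 1: I rot1 at col 5 lands with bottom-row=0; cleared 0 line(s) (total 0); column heights now [0 0 0 0 0 4], max=4
Drop 2: S rot0 at col 1 lands with bottom-row=0; cleared 0 line(s) (total 0); column heights now [0 1 2 2 0 4], max=4
Drop 3: Z rot2 at col 1 lands with bottom-row=2; cleared 0 line(s) (total 0); column heights now [0 4 4 3 0 4], max=4
Drop 4: J rot2 at col 0 lands with bottom-row=4; cleared 0 line(s) (total 0); column heights now [6 6 6 3 0 4], max=6
Test piece I rot3 at col 2 (width 1): heights before test = [6 6 6 3 0 4]; fits = False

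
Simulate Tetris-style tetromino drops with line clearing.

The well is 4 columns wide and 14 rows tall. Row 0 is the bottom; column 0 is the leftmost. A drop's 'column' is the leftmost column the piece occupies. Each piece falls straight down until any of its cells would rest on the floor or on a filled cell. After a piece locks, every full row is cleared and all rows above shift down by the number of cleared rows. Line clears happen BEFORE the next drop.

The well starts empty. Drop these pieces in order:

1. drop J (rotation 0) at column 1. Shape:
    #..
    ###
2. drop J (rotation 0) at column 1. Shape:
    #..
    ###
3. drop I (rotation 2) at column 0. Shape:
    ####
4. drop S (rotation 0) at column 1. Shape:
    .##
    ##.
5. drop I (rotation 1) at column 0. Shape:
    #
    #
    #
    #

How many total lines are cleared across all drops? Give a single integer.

Answer: 3

Derivation:
Drop 1: J rot0 at col 1 lands with bottom-row=0; cleared 0 line(s) (total 0); column heights now [0 2 1 1], max=2
Drop 2: J rot0 at col 1 lands with bottom-row=2; cleared 0 line(s) (total 0); column heights now [0 4 3 3], max=4
Drop 3: I rot2 at col 0 lands with bottom-row=4; cleared 1 line(s) (total 1); column heights now [0 4 3 3], max=4
Drop 4: S rot0 at col 1 lands with bottom-row=4; cleared 0 line(s) (total 1); column heights now [0 5 6 6], max=6
Drop 5: I rot1 at col 0 lands with bottom-row=0; cleared 2 line(s) (total 3); column heights now [2 3 4 4], max=4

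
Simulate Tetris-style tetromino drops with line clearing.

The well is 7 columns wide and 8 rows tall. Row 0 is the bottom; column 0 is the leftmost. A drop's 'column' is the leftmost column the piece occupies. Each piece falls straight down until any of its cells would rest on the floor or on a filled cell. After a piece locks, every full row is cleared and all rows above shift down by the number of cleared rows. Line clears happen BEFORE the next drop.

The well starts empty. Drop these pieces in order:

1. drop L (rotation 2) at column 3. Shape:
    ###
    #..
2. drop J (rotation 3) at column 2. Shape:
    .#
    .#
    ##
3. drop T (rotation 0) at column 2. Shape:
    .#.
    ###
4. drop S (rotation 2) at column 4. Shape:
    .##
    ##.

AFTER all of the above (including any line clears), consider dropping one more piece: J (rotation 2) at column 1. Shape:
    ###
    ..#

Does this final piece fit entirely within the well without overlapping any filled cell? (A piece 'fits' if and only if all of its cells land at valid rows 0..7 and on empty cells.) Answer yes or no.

Drop 1: L rot2 at col 3 lands with bottom-row=0; cleared 0 line(s) (total 0); column heights now [0 0 0 2 2 2 0], max=2
Drop 2: J rot3 at col 2 lands with bottom-row=2; cleared 0 line(s) (total 0); column heights now [0 0 3 5 2 2 0], max=5
Drop 3: T rot0 at col 2 lands with bottom-row=5; cleared 0 line(s) (total 0); column heights now [0 0 6 7 6 2 0], max=7
Drop 4: S rot2 at col 4 lands with bottom-row=6; cleared 0 line(s) (total 0); column heights now [0 0 6 7 7 8 8], max=8
Test piece J rot2 at col 1 (width 3): heights before test = [0 0 6 7 7 8 8]; fits = False

Answer: no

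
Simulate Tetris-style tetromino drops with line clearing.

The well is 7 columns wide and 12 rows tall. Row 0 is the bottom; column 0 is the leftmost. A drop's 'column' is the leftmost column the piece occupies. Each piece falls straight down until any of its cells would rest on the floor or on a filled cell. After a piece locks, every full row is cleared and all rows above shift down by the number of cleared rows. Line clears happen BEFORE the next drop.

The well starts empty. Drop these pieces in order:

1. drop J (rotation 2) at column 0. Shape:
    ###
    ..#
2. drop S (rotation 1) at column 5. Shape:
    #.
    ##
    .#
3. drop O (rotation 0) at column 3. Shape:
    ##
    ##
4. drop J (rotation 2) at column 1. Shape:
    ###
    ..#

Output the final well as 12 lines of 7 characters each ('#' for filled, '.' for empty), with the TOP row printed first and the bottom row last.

Answer: .......
.......
.......
.......
.......
.......
.......
.......
.......
.###...
...#.#.
..###.#

Derivation:
Drop 1: J rot2 at col 0 lands with bottom-row=0; cleared 0 line(s) (total 0); column heights now [2 2 2 0 0 0 0], max=2
Drop 2: S rot1 at col 5 lands with bottom-row=0; cleared 0 line(s) (total 0); column heights now [2 2 2 0 0 3 2], max=3
Drop 3: O rot0 at col 3 lands with bottom-row=0; cleared 1 line(s) (total 1); column heights now [0 0 1 1 1 2 1], max=2
Drop 4: J rot2 at col 1 lands with bottom-row=1; cleared 0 line(s) (total 1); column heights now [0 3 3 3 1 2 1], max=3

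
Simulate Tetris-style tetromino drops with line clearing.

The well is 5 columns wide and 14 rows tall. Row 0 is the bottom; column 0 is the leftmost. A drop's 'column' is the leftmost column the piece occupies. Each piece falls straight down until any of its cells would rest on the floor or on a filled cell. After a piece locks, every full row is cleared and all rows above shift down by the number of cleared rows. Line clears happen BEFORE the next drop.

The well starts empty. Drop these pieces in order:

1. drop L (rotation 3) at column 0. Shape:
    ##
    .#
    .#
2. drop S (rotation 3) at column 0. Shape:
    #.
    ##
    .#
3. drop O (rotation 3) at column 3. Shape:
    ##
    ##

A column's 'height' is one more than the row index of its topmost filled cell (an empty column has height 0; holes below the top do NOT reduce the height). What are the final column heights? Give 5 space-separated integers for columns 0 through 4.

Answer: 6 5 0 2 2

Derivation:
Drop 1: L rot3 at col 0 lands with bottom-row=0; cleared 0 line(s) (total 0); column heights now [3 3 0 0 0], max=3
Drop 2: S rot3 at col 0 lands with bottom-row=3; cleared 0 line(s) (total 0); column heights now [6 5 0 0 0], max=6
Drop 3: O rot3 at col 3 lands with bottom-row=0; cleared 0 line(s) (total 0); column heights now [6 5 0 2 2], max=6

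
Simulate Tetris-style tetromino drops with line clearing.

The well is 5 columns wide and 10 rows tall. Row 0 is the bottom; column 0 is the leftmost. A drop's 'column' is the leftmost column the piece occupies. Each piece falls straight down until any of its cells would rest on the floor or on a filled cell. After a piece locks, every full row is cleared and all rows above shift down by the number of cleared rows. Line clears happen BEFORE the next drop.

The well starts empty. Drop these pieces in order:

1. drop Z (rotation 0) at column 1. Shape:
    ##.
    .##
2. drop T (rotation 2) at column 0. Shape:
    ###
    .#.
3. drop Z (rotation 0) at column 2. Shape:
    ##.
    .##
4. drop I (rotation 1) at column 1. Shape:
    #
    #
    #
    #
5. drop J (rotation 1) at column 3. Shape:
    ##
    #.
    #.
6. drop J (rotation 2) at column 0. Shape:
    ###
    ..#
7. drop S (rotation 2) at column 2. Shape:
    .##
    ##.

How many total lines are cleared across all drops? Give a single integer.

Answer: 1

Derivation:
Drop 1: Z rot0 at col 1 lands with bottom-row=0; cleared 0 line(s) (total 0); column heights now [0 2 2 1 0], max=2
Drop 2: T rot2 at col 0 lands with bottom-row=2; cleared 0 line(s) (total 0); column heights now [4 4 4 1 0], max=4
Drop 3: Z rot0 at col 2 lands with bottom-row=3; cleared 1 line(s) (total 1); column heights now [0 3 4 4 0], max=4
Drop 4: I rot1 at col 1 lands with bottom-row=3; cleared 0 line(s) (total 1); column heights now [0 7 4 4 0], max=7
Drop 5: J rot1 at col 3 lands with bottom-row=4; cleared 0 line(s) (total 1); column heights now [0 7 4 7 7], max=7
Drop 6: J rot2 at col 0 lands with bottom-row=6; cleared 0 line(s) (total 1); column heights now [8 8 8 7 7], max=8
Drop 7: S rot2 at col 2 lands with bottom-row=8; cleared 0 line(s) (total 1); column heights now [8 8 9 10 10], max=10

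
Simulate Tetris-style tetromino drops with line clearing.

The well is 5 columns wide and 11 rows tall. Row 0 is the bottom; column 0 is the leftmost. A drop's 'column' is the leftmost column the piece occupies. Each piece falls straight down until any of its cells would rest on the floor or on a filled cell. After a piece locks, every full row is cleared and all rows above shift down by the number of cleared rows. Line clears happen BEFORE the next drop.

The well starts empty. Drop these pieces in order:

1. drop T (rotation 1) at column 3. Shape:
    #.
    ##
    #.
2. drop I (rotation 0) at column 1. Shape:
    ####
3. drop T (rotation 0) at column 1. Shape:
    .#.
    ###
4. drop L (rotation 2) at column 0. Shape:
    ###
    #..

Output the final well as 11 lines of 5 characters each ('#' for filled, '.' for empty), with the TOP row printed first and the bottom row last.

Answer: .....
.....
.....
.....
###..
#.#..
.###.
.####
...#.
...##
...#.

Derivation:
Drop 1: T rot1 at col 3 lands with bottom-row=0; cleared 0 line(s) (total 0); column heights now [0 0 0 3 2], max=3
Drop 2: I rot0 at col 1 lands with bottom-row=3; cleared 0 line(s) (total 0); column heights now [0 4 4 4 4], max=4
Drop 3: T rot0 at col 1 lands with bottom-row=4; cleared 0 line(s) (total 0); column heights now [0 5 6 5 4], max=6
Drop 4: L rot2 at col 0 lands with bottom-row=5; cleared 0 line(s) (total 0); column heights now [7 7 7 5 4], max=7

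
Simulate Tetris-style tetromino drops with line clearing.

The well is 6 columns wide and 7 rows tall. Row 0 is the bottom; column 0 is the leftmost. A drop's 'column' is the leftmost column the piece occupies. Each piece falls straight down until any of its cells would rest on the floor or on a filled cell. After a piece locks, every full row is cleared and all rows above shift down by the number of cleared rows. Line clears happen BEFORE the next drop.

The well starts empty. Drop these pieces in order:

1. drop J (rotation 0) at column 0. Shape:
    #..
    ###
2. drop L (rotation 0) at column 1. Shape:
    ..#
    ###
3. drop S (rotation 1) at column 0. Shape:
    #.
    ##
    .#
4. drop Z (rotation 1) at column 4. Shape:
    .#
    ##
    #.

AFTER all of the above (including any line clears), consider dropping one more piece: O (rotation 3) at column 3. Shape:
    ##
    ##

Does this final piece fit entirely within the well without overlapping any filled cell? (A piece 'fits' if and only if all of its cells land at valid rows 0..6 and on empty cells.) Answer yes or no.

Answer: yes

Derivation:
Drop 1: J rot0 at col 0 lands with bottom-row=0; cleared 0 line(s) (total 0); column heights now [2 1 1 0 0 0], max=2
Drop 2: L rot0 at col 1 lands with bottom-row=1; cleared 0 line(s) (total 0); column heights now [2 2 2 3 0 0], max=3
Drop 3: S rot1 at col 0 lands with bottom-row=2; cleared 0 line(s) (total 0); column heights now [5 4 2 3 0 0], max=5
Drop 4: Z rot1 at col 4 lands with bottom-row=0; cleared 1 line(s) (total 1); column heights now [4 3 1 2 1 2], max=4
Test piece O rot3 at col 3 (width 2): heights before test = [4 3 1 2 1 2]; fits = True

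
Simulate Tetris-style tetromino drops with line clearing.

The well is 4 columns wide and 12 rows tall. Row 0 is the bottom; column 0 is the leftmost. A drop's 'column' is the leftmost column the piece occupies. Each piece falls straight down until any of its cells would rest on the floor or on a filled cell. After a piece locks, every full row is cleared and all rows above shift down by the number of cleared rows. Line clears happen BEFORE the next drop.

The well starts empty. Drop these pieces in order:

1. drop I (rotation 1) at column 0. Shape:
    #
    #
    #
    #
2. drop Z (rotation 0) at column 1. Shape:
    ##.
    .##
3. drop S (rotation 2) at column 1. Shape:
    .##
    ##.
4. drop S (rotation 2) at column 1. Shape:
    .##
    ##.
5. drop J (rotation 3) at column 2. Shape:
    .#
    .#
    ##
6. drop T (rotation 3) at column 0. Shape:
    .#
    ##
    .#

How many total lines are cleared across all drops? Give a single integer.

Answer: 1

Derivation:
Drop 1: I rot1 at col 0 lands with bottom-row=0; cleared 0 line(s) (total 0); column heights now [4 0 0 0], max=4
Drop 2: Z rot0 at col 1 lands with bottom-row=0; cleared 0 line(s) (total 0); column heights now [4 2 2 1], max=4
Drop 3: S rot2 at col 1 lands with bottom-row=2; cleared 0 line(s) (total 0); column heights now [4 3 4 4], max=4
Drop 4: S rot2 at col 1 lands with bottom-row=4; cleared 0 line(s) (total 0); column heights now [4 5 6 6], max=6
Drop 5: J rot3 at col 2 lands with bottom-row=6; cleared 0 line(s) (total 0); column heights now [4 5 7 9], max=9
Drop 6: T rot3 at col 0 lands with bottom-row=5; cleared 1 line(s) (total 1); column heights now [4 7 6 8], max=8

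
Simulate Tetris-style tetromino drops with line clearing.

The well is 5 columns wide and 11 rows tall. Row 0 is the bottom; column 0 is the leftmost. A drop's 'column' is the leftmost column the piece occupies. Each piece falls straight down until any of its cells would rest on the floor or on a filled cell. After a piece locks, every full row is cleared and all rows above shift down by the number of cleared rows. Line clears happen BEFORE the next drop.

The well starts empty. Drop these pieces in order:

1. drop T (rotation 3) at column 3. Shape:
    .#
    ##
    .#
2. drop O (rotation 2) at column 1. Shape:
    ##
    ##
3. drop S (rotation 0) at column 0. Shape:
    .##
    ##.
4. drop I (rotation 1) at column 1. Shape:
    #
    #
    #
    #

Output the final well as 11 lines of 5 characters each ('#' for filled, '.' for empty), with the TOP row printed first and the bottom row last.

Drop 1: T rot3 at col 3 lands with bottom-row=0; cleared 0 line(s) (total 0); column heights now [0 0 0 2 3], max=3
Drop 2: O rot2 at col 1 lands with bottom-row=0; cleared 0 line(s) (total 0); column heights now [0 2 2 2 3], max=3
Drop 3: S rot0 at col 0 lands with bottom-row=2; cleared 0 line(s) (total 0); column heights now [3 4 4 2 3], max=4
Drop 4: I rot1 at col 1 lands with bottom-row=4; cleared 0 line(s) (total 0); column heights now [3 8 4 2 3], max=8

Answer: .....
.....
.....
.#...
.#...
.#...
.#...
.##..
##..#
.####
.##.#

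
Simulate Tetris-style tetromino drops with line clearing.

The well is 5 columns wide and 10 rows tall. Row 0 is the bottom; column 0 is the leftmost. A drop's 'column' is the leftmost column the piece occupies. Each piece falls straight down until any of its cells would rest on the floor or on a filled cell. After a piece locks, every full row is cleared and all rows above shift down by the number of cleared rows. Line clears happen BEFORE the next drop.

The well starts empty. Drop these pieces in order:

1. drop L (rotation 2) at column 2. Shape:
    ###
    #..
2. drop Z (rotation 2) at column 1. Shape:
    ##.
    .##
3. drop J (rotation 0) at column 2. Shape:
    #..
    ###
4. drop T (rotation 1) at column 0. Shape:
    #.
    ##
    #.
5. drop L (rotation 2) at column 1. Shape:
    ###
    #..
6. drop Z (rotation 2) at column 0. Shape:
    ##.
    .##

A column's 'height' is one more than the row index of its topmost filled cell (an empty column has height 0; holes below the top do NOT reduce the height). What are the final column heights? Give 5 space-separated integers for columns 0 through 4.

Answer: 8 8 7 6 2

Derivation:
Drop 1: L rot2 at col 2 lands with bottom-row=0; cleared 0 line(s) (total 0); column heights now [0 0 2 2 2], max=2
Drop 2: Z rot2 at col 1 lands with bottom-row=2; cleared 0 line(s) (total 0); column heights now [0 4 4 3 2], max=4
Drop 3: J rot0 at col 2 lands with bottom-row=4; cleared 0 line(s) (total 0); column heights now [0 4 6 5 5], max=6
Drop 4: T rot1 at col 0 lands with bottom-row=3; cleared 1 line(s) (total 1); column heights now [5 4 5 3 2], max=5
Drop 5: L rot2 at col 1 lands with bottom-row=4; cleared 0 line(s) (total 1); column heights now [5 6 6 6 2], max=6
Drop 6: Z rot2 at col 0 lands with bottom-row=6; cleared 0 line(s) (total 1); column heights now [8 8 7 6 2], max=8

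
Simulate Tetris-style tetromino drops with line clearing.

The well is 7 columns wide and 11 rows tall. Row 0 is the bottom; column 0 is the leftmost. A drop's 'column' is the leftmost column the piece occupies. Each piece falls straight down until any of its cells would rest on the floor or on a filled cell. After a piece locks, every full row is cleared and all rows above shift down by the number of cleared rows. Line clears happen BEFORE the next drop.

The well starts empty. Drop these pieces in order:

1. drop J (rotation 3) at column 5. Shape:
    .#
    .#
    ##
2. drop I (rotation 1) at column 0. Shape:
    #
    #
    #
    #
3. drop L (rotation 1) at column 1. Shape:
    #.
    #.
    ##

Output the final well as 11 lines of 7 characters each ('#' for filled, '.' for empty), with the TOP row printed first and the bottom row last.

Answer: .......
.......
.......
.......
.......
.......
.......
#......
##....#
##....#
###..##

Derivation:
Drop 1: J rot3 at col 5 lands with bottom-row=0; cleared 0 line(s) (total 0); column heights now [0 0 0 0 0 1 3], max=3
Drop 2: I rot1 at col 0 lands with bottom-row=0; cleared 0 line(s) (total 0); column heights now [4 0 0 0 0 1 3], max=4
Drop 3: L rot1 at col 1 lands with bottom-row=0; cleared 0 line(s) (total 0); column heights now [4 3 1 0 0 1 3], max=4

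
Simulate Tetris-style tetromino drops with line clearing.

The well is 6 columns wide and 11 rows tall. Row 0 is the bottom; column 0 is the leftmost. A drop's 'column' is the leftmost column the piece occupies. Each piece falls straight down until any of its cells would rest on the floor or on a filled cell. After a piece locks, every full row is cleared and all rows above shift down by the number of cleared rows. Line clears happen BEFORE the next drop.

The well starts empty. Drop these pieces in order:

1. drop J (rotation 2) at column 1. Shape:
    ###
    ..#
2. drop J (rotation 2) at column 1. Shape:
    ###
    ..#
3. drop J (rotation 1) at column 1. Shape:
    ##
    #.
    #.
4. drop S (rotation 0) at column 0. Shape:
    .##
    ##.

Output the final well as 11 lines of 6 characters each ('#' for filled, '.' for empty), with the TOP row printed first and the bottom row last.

Answer: ......
......
.##...
##....
.##...
.#....
.#....
.###..
...#..
.###..
...#..

Derivation:
Drop 1: J rot2 at col 1 lands with bottom-row=0; cleared 0 line(s) (total 0); column heights now [0 2 2 2 0 0], max=2
Drop 2: J rot2 at col 1 lands with bottom-row=2; cleared 0 line(s) (total 0); column heights now [0 4 4 4 0 0], max=4
Drop 3: J rot1 at col 1 lands with bottom-row=4; cleared 0 line(s) (total 0); column heights now [0 7 7 4 0 0], max=7
Drop 4: S rot0 at col 0 lands with bottom-row=7; cleared 0 line(s) (total 0); column heights now [8 9 9 4 0 0], max=9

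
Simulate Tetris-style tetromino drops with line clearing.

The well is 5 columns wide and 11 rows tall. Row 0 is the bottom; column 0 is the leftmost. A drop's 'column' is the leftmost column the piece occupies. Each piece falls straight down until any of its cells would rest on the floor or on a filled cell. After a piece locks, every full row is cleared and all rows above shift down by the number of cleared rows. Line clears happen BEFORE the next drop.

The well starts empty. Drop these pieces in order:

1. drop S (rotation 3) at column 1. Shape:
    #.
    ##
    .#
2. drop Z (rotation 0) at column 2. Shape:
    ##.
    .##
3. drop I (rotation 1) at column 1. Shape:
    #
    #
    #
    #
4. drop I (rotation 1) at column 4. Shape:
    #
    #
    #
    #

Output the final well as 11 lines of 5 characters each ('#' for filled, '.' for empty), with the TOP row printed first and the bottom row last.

Answer: .....
.....
.....
.....
.#...
.#..#
.#..#
.#..#
.####
.####
..#..

Derivation:
Drop 1: S rot3 at col 1 lands with bottom-row=0; cleared 0 line(s) (total 0); column heights now [0 3 2 0 0], max=3
Drop 2: Z rot0 at col 2 lands with bottom-row=1; cleared 0 line(s) (total 0); column heights now [0 3 3 3 2], max=3
Drop 3: I rot1 at col 1 lands with bottom-row=3; cleared 0 line(s) (total 0); column heights now [0 7 3 3 2], max=7
Drop 4: I rot1 at col 4 lands with bottom-row=2; cleared 0 line(s) (total 0); column heights now [0 7 3 3 6], max=7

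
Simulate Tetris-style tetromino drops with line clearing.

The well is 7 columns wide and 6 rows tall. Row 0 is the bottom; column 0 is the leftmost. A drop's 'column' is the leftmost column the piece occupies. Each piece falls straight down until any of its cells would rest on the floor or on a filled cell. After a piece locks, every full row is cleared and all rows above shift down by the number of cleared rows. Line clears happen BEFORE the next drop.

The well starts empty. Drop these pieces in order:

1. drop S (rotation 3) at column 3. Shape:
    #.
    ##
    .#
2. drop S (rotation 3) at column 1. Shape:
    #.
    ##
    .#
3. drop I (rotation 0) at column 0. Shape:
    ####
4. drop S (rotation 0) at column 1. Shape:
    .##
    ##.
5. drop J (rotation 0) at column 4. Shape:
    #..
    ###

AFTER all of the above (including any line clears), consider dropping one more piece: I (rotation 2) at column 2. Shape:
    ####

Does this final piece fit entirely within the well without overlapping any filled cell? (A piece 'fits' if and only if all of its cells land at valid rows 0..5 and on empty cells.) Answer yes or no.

Drop 1: S rot3 at col 3 lands with bottom-row=0; cleared 0 line(s) (total 0); column heights now [0 0 0 3 2 0 0], max=3
Drop 2: S rot3 at col 1 lands with bottom-row=0; cleared 0 line(s) (total 0); column heights now [0 3 2 3 2 0 0], max=3
Drop 3: I rot0 at col 0 lands with bottom-row=3; cleared 0 line(s) (total 0); column heights now [4 4 4 4 2 0 0], max=4
Drop 4: S rot0 at col 1 lands with bottom-row=4; cleared 0 line(s) (total 0); column heights now [4 5 6 6 2 0 0], max=6
Drop 5: J rot0 at col 4 lands with bottom-row=2; cleared 0 line(s) (total 0); column heights now [4 5 6 6 4 3 3], max=6
Test piece I rot2 at col 2 (width 4): heights before test = [4 5 6 6 4 3 3]; fits = False

Answer: no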